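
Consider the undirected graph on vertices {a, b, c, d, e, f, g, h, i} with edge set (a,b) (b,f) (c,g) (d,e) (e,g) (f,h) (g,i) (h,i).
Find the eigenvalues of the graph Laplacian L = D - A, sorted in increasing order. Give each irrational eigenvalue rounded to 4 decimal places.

[0, 0.1404, 0.5362, 0.7754, 1.5803, 2.2449, 2.7784, 3.5988, 4.3455]

Reading degrees in the order [a, b, c, d, e, f, g, h, i] gives [1, 2, 1, 1, 2, 2, 3, 2, 2]; set D = diag(1, 2, 1, 1, 2, 2, 3, 2, 2) and form L = D - A. Since every row of L sums to 0, the all-ones vector is in the kernel and 0 is an eigenvalue.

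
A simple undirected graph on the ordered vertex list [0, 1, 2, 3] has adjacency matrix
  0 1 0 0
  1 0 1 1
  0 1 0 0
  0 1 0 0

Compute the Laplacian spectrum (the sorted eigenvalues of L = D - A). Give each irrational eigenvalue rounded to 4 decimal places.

[0, 1, 1, 4]

Each diagonal entry of L is the vertex degree and each off-diagonal entry is -1 where an edge is present, 0 otherwise; in the order [0, 1, 2, 3] the diagonal is [1, 3, 1, 1]. L is symmetric positive semidefinite, so every eigenvalue is real and nonnegative. The single zero eigenvalue shows the graph is connected. There is one zero in the spectrum, matching the 1 component.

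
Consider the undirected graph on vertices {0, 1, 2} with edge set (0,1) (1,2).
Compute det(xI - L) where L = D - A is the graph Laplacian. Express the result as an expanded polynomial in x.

Reading degrees in the order [0, 1, 2] gives [1, 2, 1]; set D = diag(1, 2, 1) and form L = D - A. The eigenvalues of L are [0, 1, 3]; the characteristic polynomial is the product of (x - lambda_i), which multiplies out to x^3 - 4x^2 + 3x. The constant term is 0 because L is singular (the all-ones vector lies in its kernel). The eigenvalues sum to 4, which equals trace(L) = 2|E|.

x^3 - 4x^2 + 3x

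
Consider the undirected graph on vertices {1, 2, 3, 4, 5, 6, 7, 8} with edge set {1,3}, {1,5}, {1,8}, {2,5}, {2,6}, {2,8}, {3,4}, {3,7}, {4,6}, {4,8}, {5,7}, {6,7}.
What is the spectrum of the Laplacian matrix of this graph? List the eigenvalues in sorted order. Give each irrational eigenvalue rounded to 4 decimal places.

Reading degrees in the order [1, 2, 3, 4, 5, 6, 7, 8] gives [3, 3, 3, 3, 3, 3, 3, 3]; set D = diag(3, 3, 3, 3, 3, 3, 3, 3) and form L = D - A. Diagonalising L (or applying a numerical eigensolver to the 8x8 matrix) gives the spectrum above. The single zero eigenvalue shows the graph is connected. The eigenvalues sum to 24, which equals trace(L) = 2|E|.

[0, 2, 2, 2, 4, 4, 4, 6]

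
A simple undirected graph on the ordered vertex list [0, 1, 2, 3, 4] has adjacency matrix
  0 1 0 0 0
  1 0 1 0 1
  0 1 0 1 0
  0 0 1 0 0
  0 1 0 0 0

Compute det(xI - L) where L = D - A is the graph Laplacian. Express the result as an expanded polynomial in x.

x^5 - 8x^4 + 20x^3 - 18x^2 + 5x

Each diagonal entry of L is the vertex degree and each off-diagonal entry is -1 where an edge is present, 0 otherwise; in the order [0, 1, 2, 3, 4] the diagonal is [1, 3, 2, 1, 1]. L has integer entries, so p(x) = det(xI - L) has integer coefficients. Expanding the determinant yields x^5 - 8x^4 + 20x^3 - 18x^2 + 5x. The constant term is 0 because L is singular (the all-ones vector lies in its kernel). There is one zero in the spectrum, matching the 1 component.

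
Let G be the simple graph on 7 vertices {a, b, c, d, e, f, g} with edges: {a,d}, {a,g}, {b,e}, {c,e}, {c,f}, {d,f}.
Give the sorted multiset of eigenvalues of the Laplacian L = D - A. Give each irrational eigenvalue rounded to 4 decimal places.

[0, 0.1981, 0.7530, 1.5550, 2.4450, 3.2470, 3.8019]

Reading degrees in the order [a, b, c, d, e, f, g] gives [2, 1, 2, 2, 2, 2, 1]; set D = diag(2, 1, 2, 2, 2, 2, 1) and form L = D - A. Since every row of L sums to 0, the all-ones vector is in the kernel and 0 is an eigenvalue. The single zero eigenvalue shows the graph is connected. By the matrix-tree theorem the graph has (1/7) * product of the nonzero eigenvalues = 1 spanning tree.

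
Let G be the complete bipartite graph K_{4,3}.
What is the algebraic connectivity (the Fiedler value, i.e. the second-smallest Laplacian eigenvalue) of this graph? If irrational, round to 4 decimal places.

The graph has 7 vertices and degree multiset [4, 4, 4, 3, 3, 3, 3]; D is the diagonal matrix of degrees and L = D - A. Computing the eigenvalues of L and sorting gives [0, 3, 3, 3, 4, 4, 7]. The Fiedler value lambda_2 = 3 is strictly positive, so the graph is connected.

3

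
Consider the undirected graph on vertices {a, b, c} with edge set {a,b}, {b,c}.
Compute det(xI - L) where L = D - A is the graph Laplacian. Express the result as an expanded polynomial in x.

x^3 - 4x^2 + 3x

Each diagonal entry of L is the vertex degree and each off-diagonal entry is -1 where an edge is present, 0 otherwise; in the order [a, b, c] the diagonal is [1, 2, 1]. L has integer entries, so p(x) = det(xI - L) has integer coefficients. Expanding the determinant yields x^3 - 4x^2 + 3x. Since p(0) = det(-L) = 0, x divides p(x). By the matrix-tree theorem the graph has (1/3) * product of the nonzero eigenvalues = 1 spanning tree. There is one zero in the spectrum, matching the 1 component.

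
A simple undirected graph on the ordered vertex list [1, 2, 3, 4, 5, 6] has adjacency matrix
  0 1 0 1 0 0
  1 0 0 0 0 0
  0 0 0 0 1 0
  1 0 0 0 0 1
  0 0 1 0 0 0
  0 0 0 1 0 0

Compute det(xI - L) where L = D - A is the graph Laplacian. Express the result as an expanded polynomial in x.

x^6 - 8x^5 + 22x^4 - 24x^3 + 8x^2

With the vertex order [1, 2, 3, 4, 5, 6], the degrees are [2, 1, 1, 2, 1, 1], giving D = diag(2, 1, 1, 2, 1, 1) and L = D - A. L has integer entries, so p(x) = det(xI - L) has integer coefficients. Expanding the determinant yields x^6 - 8x^5 + 22x^4 - 24x^3 + 8x^2. Since p(0) = det(-L) = 0, x divides p(x).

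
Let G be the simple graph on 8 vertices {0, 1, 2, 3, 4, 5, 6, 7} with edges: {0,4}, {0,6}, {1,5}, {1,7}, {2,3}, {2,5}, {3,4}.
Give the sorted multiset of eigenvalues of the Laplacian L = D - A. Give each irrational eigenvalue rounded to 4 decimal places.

With the vertex order [0, 1, 2, 3, 4, 5, 6, 7], the degrees are [2, 2, 2, 2, 2, 2, 1, 1], giving D = diag(2, 2, 2, 2, 2, 2, 1, 1) and L = D - A. The multiplicity of 0 as a Laplacian eigenvalue equals the number of connected components.

[0, 0.1522, 0.5858, 1.2346, 2, 2.7654, 3.4142, 3.8478]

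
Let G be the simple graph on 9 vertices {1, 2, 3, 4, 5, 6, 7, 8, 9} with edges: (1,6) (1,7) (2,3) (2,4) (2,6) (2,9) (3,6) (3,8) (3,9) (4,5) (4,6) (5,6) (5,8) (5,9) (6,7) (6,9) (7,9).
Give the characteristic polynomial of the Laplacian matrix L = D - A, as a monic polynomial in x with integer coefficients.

With the vertex order [1, 2, 3, 4, 5, 6, 7, 8, 9], the degrees are [2, 4, 4, 3, 4, 7, 3, 2, 5], giving D = diag(2, 4, 4, 3, 4, 7, 3, 2, 5) and L = D - A. Computing det(xI - L) by cofactor expansion (or equivalently via sum-over-permutations) gives x^9 - 34x^8 + 487x^7 - 3830x^6 + 18042x^5 - 51964x^4 + 89001x^3 - 82444x^2 + 31410x. The constant term is 0 because L is singular (the all-ones vector lies in its kernel).

x^9 - 34x^8 + 487x^7 - 3830x^6 + 18042x^5 - 51964x^4 + 89001x^3 - 82444x^2 + 31410x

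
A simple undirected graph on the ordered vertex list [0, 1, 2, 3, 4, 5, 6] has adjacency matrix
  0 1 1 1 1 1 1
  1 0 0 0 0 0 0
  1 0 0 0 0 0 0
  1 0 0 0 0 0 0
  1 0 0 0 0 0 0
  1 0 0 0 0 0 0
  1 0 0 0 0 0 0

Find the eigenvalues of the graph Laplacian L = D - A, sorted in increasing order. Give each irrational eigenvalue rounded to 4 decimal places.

[0, 1, 1, 1, 1, 1, 7]

Reading degrees in the order [0, 1, 2, 3, 4, 5, 6] gives [6, 1, 1, 1, 1, 1, 1]; set D = diag(6, 1, 1, 1, 1, 1, 1) and form L = D - A. The multiplicity of 0 as a Laplacian eigenvalue equals the number of connected components. The largest eigenvalue, 7, is at most the vertex count 7.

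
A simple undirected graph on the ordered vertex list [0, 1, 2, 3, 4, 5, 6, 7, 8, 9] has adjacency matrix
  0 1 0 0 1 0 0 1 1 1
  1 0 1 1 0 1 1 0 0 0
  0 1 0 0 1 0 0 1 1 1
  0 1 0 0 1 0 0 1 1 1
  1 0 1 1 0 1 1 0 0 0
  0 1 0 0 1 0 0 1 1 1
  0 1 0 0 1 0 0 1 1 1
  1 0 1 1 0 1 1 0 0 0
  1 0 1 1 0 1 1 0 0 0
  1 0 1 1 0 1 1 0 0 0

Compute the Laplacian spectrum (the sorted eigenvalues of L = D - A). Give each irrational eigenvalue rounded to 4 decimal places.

Each diagonal entry of L is the vertex degree and each off-diagonal entry is -1 where an edge is present, 0 otherwise; in the order [0, 1, 2, 3, 4, 5, 6, 7, 8, 9] the diagonal is [5, 5, 5, 5, 5, 5, 5, 5, 5, 5]. Diagonalising L (or applying a numerical eigensolver to the 10x10 matrix) gives the spectrum above. There is one zero in the spectrum, matching the 1 component.

[0, 5, 5, 5, 5, 5, 5, 5, 5, 10]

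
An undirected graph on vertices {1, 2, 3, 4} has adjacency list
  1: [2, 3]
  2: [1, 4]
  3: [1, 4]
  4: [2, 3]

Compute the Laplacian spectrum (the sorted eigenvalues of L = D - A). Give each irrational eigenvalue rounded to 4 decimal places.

[0, 2, 2, 4]

Reading degrees in the order [1, 2, 3, 4] gives [2, 2, 2, 2]; set D = diag(2, 2, 2, 2) and form L = D - A. L is symmetric positive semidefinite, so every eigenvalue is real and nonnegative. The single zero eigenvalue shows the graph is connected.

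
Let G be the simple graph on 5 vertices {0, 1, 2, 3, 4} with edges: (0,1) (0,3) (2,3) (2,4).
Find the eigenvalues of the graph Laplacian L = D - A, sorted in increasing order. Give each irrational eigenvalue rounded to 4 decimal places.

Reading degrees in the order [0, 1, 2, 3, 4] gives [2, 1, 2, 2, 1]; set D = diag(2, 1, 2, 2, 1) and form L = D - A. The multiplicity of 0 as a Laplacian eigenvalue equals the number of connected components. There is one zero in the spectrum, matching the 1 component. By the matrix-tree theorem the graph has (1/5) * product of the nonzero eigenvalues = 1 spanning tree.

[0, 0.3820, 1.3820, 2.6180, 3.6180]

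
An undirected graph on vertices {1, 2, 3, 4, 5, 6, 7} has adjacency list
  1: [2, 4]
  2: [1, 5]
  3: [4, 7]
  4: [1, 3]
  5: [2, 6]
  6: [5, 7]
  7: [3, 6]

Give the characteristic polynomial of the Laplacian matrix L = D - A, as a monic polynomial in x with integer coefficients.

x^7 - 14x^6 + 77x^5 - 210x^4 + 294x^3 - 196x^2 + 49x

Each diagonal entry of L is the vertex degree and each off-diagonal entry is -1 where an edge is present, 0 otherwise; in the order [1, 2, 3, 4, 5, 6, 7] the diagonal is [2, 2, 2, 2, 2, 2, 2]. L has integer entries, so p(x) = det(xI - L) has integer coefficients. Expanding the determinant yields x^7 - 14x^6 + 77x^5 - 210x^4 + 294x^3 - 196x^2 + 49x. The constant term is 0 because L is singular (the all-ones vector lies in its kernel). There is one zero in the spectrum, matching the 1 component.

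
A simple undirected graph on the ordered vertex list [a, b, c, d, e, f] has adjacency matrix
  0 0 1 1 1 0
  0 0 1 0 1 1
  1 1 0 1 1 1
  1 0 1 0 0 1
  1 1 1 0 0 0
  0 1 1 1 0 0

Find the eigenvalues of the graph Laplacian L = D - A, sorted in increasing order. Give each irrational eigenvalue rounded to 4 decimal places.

Reading degrees in the order [a, b, c, d, e, f] gives [3, 3, 5, 3, 3, 3]; set D = diag(3, 3, 5, 3, 3, 3) and form L = D - A. Diagonalising L (or applying a numerical eigensolver to the 6x6 matrix) gives the spectrum above. The single zero eigenvalue shows the graph is connected. The largest eigenvalue, 6, is at most the vertex count 6. There is one zero in the spectrum, matching the 1 component.

[0, 2.3820, 2.3820, 4.6180, 4.6180, 6]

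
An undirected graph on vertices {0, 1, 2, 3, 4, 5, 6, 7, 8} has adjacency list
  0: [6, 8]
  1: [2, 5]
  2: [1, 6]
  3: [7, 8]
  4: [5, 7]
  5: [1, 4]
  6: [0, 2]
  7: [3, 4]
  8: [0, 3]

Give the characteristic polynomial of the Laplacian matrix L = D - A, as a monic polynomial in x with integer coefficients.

Reading degrees in the order [0, 1, 2, 3, 4, 5, 6, 7, 8] gives [2, 2, 2, 2, 2, 2, 2, 2, 2]; set D = diag(2, 2, 2, 2, 2, 2, 2, 2, 2) and form L = D - A. L has integer entries, so p(x) = det(xI - L) has integer coefficients. Expanding the determinant yields x^9 - 18x^8 + 135x^7 - 546x^6 + 1287x^5 - 1782x^4 + 1386x^3 - 540x^2 + 81x. The coefficient of x^8 equals -trace(L) = -18, matching the sum of degrees. The largest eigenvalue, 3.8794, is at most the vertex count 9. By the matrix-tree theorem the graph has (1/9) * product of the nonzero eigenvalues = 9 spanning trees.

x^9 - 18x^8 + 135x^7 - 546x^6 + 1287x^5 - 1782x^4 + 1386x^3 - 540x^2 + 81x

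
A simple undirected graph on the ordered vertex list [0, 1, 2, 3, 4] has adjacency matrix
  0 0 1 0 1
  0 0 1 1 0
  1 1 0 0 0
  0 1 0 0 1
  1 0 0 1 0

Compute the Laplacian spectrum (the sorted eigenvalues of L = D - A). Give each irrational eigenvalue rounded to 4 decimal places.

[0, 1.3820, 1.3820, 3.6180, 3.6180]

With the vertex order [0, 1, 2, 3, 4], the degrees are [2, 2, 2, 2, 2], giving D = diag(2, 2, 2, 2, 2) and L = D - A. Diagonalising L (or applying a numerical eigensolver to the 5x5 matrix) gives the spectrum above.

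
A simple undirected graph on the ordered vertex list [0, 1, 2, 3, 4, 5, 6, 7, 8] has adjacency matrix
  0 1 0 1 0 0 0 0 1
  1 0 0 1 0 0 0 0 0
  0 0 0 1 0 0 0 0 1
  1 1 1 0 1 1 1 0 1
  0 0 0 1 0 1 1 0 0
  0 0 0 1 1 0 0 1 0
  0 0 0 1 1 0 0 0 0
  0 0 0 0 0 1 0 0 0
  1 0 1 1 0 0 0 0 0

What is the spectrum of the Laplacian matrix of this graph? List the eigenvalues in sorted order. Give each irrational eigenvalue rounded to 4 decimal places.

Reading degrees in the order [0, 1, 2, 3, 4, 5, 6, 7, 8] gives [3, 2, 2, 7, 3, 3, 2, 1, 3]; set D = diag(3, 2, 2, 7, 3, 3, 2, 1, 3) and form L = D - A. L is symmetric positive semidefinite, so every eigenvalue is real and nonnegative. The eigenvalues sum to 26, which equals trace(L) = 2|E|.

[0, 0.5979, 1.2360, 1.5858, 2.7912, 3, 4.3497, 4.4142, 8.0252]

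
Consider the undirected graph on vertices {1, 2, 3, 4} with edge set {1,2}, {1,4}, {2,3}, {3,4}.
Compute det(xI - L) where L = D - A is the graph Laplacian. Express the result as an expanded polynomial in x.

x^4 - 8x^3 + 20x^2 - 16x

Reading degrees in the order [1, 2, 3, 4] gives [2, 2, 2, 2]; set D = diag(2, 2, 2, 2) and form L = D - A. The eigenvalues of L are [0, 2, 2, 4]; the characteristic polynomial is the product of (x - lambda_i), which multiplies out to x^4 - 8x^3 + 20x^2 - 16x. The coefficient of x^3 equals -trace(L) = -8, matching the sum of degrees. By the matrix-tree theorem the graph has (1/4) * product of the nonzero eigenvalues = 4 spanning trees.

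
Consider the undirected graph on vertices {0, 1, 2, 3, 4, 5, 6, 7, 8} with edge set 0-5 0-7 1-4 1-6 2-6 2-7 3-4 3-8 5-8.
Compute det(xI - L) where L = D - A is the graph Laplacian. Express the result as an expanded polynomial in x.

With the vertex order [0, 1, 2, 3, 4, 5, 6, 7, 8], the degrees are [2, 2, 2, 2, 2, 2, 2, 2, 2], giving D = diag(2, 2, 2, 2, 2, 2, 2, 2, 2) and L = D - A. Computing det(xI - L) by cofactor expansion (or equivalently via sum-over-permutations) gives x^9 - 18x^8 + 135x^7 - 546x^6 + 1287x^5 - 1782x^4 + 1386x^3 - 540x^2 + 81x. The constant term is 0 because L is singular (the all-ones vector lies in its kernel). The largest eigenvalue, 3.8794, is at most the vertex count 9.

x^9 - 18x^8 + 135x^7 - 546x^6 + 1287x^5 - 1782x^4 + 1386x^3 - 540x^2 + 81x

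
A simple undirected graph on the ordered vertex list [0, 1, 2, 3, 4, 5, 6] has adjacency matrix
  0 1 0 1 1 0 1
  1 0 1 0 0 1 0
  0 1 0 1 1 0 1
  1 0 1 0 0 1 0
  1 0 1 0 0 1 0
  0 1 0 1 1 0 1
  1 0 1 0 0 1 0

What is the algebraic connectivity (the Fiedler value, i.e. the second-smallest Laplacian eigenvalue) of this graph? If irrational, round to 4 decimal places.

Reading degrees in the order [0, 1, 2, 3, 4, 5, 6] gives [4, 3, 4, 3, 3, 4, 3]; set D = diag(4, 3, 4, 3, 3, 4, 3) and form L = D - A. Computing the eigenvalues of L and sorting gives [0, 3, 3, 3, 4, 4, 7]. The Fiedler value lambda_2 = 3 is strictly positive, so the graph is connected.

3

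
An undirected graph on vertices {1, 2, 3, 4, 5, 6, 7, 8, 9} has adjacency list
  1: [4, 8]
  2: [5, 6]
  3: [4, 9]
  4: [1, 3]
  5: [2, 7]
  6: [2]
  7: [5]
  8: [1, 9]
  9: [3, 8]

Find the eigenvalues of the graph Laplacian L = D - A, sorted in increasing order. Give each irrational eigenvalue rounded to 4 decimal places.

[0, 0, 0.5858, 1.3820, 1.3820, 2, 3.4142, 3.6180, 3.6180]

With the vertex order [1, 2, 3, 4, 5, 6, 7, 8, 9], the degrees are [2, 2, 2, 2, 2, 1, 1, 2, 2], giving D = diag(2, 2, 2, 2, 2, 1, 1, 2, 2) and L = D - A. Diagonalising L (or applying a numerical eigensolver to the 9x9 matrix) gives the spectrum above. The 2 zero eigenvalues correspond to the 2 connected components. There are 2 zeros in the spectrum, matching the 2 components. The largest eigenvalue, 3.6180, is at most the vertex count 9.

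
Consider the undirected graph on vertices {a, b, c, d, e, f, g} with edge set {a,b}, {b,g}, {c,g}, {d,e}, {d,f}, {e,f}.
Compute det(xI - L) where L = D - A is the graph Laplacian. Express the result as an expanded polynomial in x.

x^7 - 12x^6 + 55x^5 - 118x^4 + 114x^3 - 36x^2

Each diagonal entry of L is the vertex degree and each off-diagonal entry is -1 where an edge is present, 0 otherwise; in the order [a, b, c, d, e, f, g] the diagonal is [1, 2, 1, 2, 2, 2, 2]. Computing det(xI - L) by cofactor expansion (or equivalently via sum-over-permutations) gives x^7 - 12x^6 + 55x^5 - 118x^4 + 114x^3 - 36x^2. The coefficient of x^6 equals -trace(L) = -12, matching the sum of degrees. The largest eigenvalue, 3.4142, is at most the vertex count 7.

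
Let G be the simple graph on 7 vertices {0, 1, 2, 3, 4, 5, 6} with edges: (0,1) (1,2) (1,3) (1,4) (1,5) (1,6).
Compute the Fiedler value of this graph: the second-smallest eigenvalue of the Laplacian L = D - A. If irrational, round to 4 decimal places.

1

Each diagonal entry of L is the vertex degree and each off-diagonal entry is -1 where an edge is present, 0 otherwise; in the order [0, 1, 2, 3, 4, 5, 6] the diagonal is [1, 6, 1, 1, 1, 1, 1]. Computing the eigenvalues of L and sorting gives [0, 1, 1, 1, 1, 1, 7]. The Fiedler value lambda_2 = 1 is strictly positive, so the graph is connected. The eigenvalues sum to 12, which equals trace(L) = 2|E|. By the matrix-tree theorem the graph has (1/7) * product of the nonzero eigenvalues = 1 spanning tree.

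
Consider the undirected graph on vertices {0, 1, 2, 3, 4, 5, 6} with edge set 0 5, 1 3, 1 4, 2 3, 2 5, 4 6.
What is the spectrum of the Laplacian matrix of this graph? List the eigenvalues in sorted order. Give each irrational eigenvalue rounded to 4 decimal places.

Reading degrees in the order [0, 1, 2, 3, 4, 5, 6] gives [1, 2, 2, 2, 2, 2, 1]; set D = diag(1, 2, 2, 2, 2, 2, 1) and form L = D - A. The multiplicity of 0 as a Laplacian eigenvalue equals the number of connected components. The single zero eigenvalue shows the graph is connected. The eigenvalues sum to 12, which equals trace(L) = 2|E|.

[0, 0.1981, 0.7530, 1.5550, 2.4450, 3.2470, 3.8019]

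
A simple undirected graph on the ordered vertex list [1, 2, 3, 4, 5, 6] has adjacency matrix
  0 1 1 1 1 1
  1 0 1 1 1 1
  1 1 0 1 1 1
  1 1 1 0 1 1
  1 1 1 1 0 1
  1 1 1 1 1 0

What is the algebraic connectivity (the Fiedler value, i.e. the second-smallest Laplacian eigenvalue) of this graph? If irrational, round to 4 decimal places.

Each diagonal entry of L is the vertex degree and each off-diagonal entry is -1 where an edge is present, 0 otherwise; in the order [1, 2, 3, 4, 5, 6] the diagonal is [5, 5, 5, 5, 5, 5]. The sorted Laplacian eigenvalues are [0, 6, 6, 6, 6, 6]; the algebraic connectivity is the second entry, 6. The largest eigenvalue, 6, is at most the vertex count 6.

6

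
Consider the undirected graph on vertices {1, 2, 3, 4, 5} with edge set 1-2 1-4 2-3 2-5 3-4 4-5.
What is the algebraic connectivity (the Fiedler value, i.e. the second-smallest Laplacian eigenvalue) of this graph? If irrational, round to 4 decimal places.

2

Reading degrees in the order [1, 2, 3, 4, 5] gives [2, 3, 2, 3, 2]; set D = diag(2, 3, 2, 3, 2) and form L = D - A. The sorted Laplacian eigenvalues are [0, 2, 2, 3, 5]; the algebraic connectivity is the second entry, 2. By the matrix-tree theorem the graph has (1/5) * product of the nonzero eigenvalues = 12 spanning trees.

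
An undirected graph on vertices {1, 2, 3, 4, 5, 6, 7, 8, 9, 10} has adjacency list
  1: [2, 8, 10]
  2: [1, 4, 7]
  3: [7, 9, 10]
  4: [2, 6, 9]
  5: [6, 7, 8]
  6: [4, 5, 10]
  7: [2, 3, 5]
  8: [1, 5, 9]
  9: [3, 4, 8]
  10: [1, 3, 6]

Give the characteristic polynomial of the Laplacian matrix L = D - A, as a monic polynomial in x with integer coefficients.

x^10 - 30x^9 + 390x^8 - 2880x^7 + 13305x^6 - 39882x^5 + 77640x^4 - 94800x^3 + 66000x^2 - 20000x

Each diagonal entry of L is the vertex degree and each off-diagonal entry is -1 where an edge is present, 0 otherwise; in the order [1, 2, 3, 4, 5, 6, 7, 8, 9, 10] the diagonal is [3, 3, 3, 3, 3, 3, 3, 3, 3, 3]. The eigenvalues of L are [0, 2, 2, 2, 2, 2, 5, 5, 5, 5]; the characteristic polynomial is the product of (x - lambda_i), which multiplies out to x^10 - 30x^9 + 390x^8 - 2880x^7 + 13305x^6 - 39882x^5 + 77640x^4 - 94800x^3 + 66000x^2 - 20000x. The coefficient of x^9 equals -trace(L) = -30, matching the sum of degrees. The largest eigenvalue, 5, is at most the vertex count 10.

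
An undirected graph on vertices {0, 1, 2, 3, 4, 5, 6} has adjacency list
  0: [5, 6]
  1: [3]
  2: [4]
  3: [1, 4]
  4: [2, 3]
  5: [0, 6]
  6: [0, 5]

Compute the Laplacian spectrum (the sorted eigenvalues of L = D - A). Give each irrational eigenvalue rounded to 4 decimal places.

Each diagonal entry of L is the vertex degree and each off-diagonal entry is -1 where an edge is present, 0 otherwise; in the order [0, 1, 2, 3, 4, 5, 6] the diagonal is [2, 1, 1, 2, 2, 2, 2]. The multiplicity of 0 as a Laplacian eigenvalue equals the number of connected components. The 2 zero eigenvalues correspond to the 2 connected components. The eigenvalues sum to 12, which equals trace(L) = 2|E|.

[0, 0, 0.5858, 2, 3, 3, 3.4142]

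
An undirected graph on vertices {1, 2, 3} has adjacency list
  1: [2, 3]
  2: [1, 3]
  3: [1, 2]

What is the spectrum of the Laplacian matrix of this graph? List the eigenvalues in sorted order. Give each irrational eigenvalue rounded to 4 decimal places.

[0, 3, 3]

Reading degrees in the order [1, 2, 3] gives [2, 2, 2]; set D = diag(2, 2, 2) and form L = D - A. L is symmetric positive semidefinite, so every eigenvalue is real and nonnegative. The single zero eigenvalue shows the graph is connected. There is one zero in the spectrum, matching the 1 component.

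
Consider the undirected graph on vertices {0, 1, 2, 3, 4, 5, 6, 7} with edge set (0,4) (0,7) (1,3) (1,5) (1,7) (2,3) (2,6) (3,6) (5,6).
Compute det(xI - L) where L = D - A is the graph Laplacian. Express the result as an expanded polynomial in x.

With the vertex order [0, 1, 2, 3, 4, 5, 6, 7], the degrees are [2, 3, 2, 3, 1, 2, 3, 2], giving D = diag(2, 3, 2, 3, 1, 2, 3, 2) and L = D - A. L has integer entries, so p(x) = det(xI - L) has integer coefficients. Expanding the determinant yields x^8 - 18x^7 + 131x^6 - 494x^5 + 1024x^4 - 1132x^3 + 581x^2 - 88x. The coefficient of x^7 equals -trace(L) = -18, matching the sum of degrees. By the matrix-tree theorem the graph has (1/8) * product of the nonzero eigenvalues = 11 spanning trees. The eigenvalues sum to 18, which equals trace(L) = 2|E|.

x^8 - 18x^7 + 131x^6 - 494x^5 + 1024x^4 - 1132x^3 + 581x^2 - 88x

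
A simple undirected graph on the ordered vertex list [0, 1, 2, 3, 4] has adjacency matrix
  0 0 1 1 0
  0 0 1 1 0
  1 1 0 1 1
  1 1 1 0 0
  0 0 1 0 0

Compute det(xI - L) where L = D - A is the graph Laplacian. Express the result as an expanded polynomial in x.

With the vertex order [0, 1, 2, 3, 4], the degrees are [2, 2, 4, 3, 1], giving D = diag(2, 2, 4, 3, 1) and L = D - A. Computing det(xI - L) by cofactor expansion (or equivalently via sum-over-permutations) gives x^5 - 12x^4 + 49x^3 - 78x^2 + 40x. The constant term is 0 because L is singular (the all-ones vector lies in its kernel). There is one zero in the spectrum, matching the 1 component.

x^5 - 12x^4 + 49x^3 - 78x^2 + 40x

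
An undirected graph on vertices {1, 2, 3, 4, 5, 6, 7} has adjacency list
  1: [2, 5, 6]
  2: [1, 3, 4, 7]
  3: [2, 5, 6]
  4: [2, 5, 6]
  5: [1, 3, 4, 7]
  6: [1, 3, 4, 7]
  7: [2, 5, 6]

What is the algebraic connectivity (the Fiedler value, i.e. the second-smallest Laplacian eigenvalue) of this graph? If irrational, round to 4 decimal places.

3

With the vertex order [1, 2, 3, 4, 5, 6, 7], the degrees are [3, 4, 3, 3, 4, 4, 3], giving D = diag(3, 4, 3, 3, 4, 4, 3) and L = D - A. The smallest Laplacian eigenvalue is always 0. The next one, lambda_2 = 3, measures how hard the graph is to disconnect: larger values mean better connectivity. There is one zero in the spectrum, matching the 1 component.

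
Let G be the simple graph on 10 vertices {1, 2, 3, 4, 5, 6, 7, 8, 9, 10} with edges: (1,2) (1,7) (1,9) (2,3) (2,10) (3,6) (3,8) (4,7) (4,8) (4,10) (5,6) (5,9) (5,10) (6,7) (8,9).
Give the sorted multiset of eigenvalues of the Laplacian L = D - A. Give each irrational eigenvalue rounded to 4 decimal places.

Each diagonal entry of L is the vertex degree and each off-diagonal entry is -1 where an edge is present, 0 otherwise; in the order [1, 2, 3, 4, 5, 6, 7, 8, 9, 10] the diagonal is [3, 3, 3, 3, 3, 3, 3, 3, 3, 3]. The multiplicity of 0 as a Laplacian eigenvalue equals the number of connected components.

[0, 2, 2, 2, 2, 2, 5, 5, 5, 5]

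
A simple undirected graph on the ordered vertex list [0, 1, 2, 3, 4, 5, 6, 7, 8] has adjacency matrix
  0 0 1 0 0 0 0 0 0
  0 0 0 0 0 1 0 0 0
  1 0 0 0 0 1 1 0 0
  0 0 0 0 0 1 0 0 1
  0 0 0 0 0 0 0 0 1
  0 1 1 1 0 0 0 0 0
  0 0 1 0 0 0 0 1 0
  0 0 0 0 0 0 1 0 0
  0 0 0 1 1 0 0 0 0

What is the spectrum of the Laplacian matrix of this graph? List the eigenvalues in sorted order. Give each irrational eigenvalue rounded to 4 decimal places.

Reading degrees in the order [0, 1, 2, 3, 4, 5, 6, 7, 8] gives [1, 1, 3, 2, 1, 3, 2, 1, 2]; set D = diag(1, 1, 3, 2, 1, 3, 2, 1, 2) and form L = D - A. Diagonalising L (or applying a numerical eigensolver to the 9x9 matrix) gives the spectrum above. There is one zero in the spectrum, matching the 1 component.

[0, 0.1862, 0.4822, 0.7043, 1.4073, 2.1338, 2.8532, 3.5372, 4.6958]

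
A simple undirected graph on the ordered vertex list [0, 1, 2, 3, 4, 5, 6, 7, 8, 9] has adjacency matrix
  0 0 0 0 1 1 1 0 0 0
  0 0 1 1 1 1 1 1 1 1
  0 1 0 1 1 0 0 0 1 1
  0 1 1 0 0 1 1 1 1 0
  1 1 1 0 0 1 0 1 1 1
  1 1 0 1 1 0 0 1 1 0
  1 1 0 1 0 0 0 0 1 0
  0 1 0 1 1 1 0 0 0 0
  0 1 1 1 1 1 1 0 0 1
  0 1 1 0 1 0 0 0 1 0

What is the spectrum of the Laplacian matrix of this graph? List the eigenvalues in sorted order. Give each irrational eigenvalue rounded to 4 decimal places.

[0, 2.5347, 3.3650, 3.8543, 5.2931, 6.1174, 7, 8.1541, 8.5647, 9.1166]

With the vertex order [0, 1, 2, 3, 4, 5, 6, 7, 8, 9], the degrees are [3, 8, 5, 6, 7, 6, 4, 4, 7, 4], giving D = diag(3, 8, 5, 6, 7, 6, 4, 4, 7, 4) and L = D - A. Since every row of L sums to 0, the all-ones vector is in the kernel and 0 is an eigenvalue. The largest eigenvalue, 9.1166, is at most the vertex count 10.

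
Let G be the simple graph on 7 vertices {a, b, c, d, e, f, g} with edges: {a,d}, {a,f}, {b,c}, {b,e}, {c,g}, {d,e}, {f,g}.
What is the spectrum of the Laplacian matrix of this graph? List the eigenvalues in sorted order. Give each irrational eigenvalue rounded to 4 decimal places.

[0, 0.7530, 0.7530, 2.4450, 2.4450, 3.8019, 3.8019]

Reading degrees in the order [a, b, c, d, e, f, g] gives [2, 2, 2, 2, 2, 2, 2]; set D = diag(2, 2, 2, 2, 2, 2, 2) and form L = D - A. Since every row of L sums to 0, the all-ones vector is in the kernel and 0 is an eigenvalue. The largest eigenvalue, 3.8019, is at most the vertex count 7. By the matrix-tree theorem the graph has (1/7) * product of the nonzero eigenvalues = 7 spanning trees.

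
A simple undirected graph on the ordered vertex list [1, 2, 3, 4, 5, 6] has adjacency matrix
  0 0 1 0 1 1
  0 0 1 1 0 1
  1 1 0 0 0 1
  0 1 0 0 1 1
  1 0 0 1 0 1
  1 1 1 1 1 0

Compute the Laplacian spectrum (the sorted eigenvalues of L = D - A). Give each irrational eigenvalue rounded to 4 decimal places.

Reading degrees in the order [1, 2, 3, 4, 5, 6] gives [3, 3, 3, 3, 3, 5]; set D = diag(3, 3, 3, 3, 3, 5) and form L = D - A. The multiplicity of 0 as a Laplacian eigenvalue equals the number of connected components.

[0, 2.3820, 2.3820, 4.6180, 4.6180, 6]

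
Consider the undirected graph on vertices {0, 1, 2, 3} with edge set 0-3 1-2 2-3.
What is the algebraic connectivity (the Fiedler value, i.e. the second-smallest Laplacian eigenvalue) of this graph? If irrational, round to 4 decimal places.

0.5858

With the vertex order [0, 1, 2, 3], the degrees are [1, 1, 2, 2], giving D = diag(1, 1, 2, 2) and L = D - A. Computing the eigenvalues of L and sorting gives [0, 0.5858, 2, 3.4142]. The Fiedler value lambda_2 = 0.5858 is strictly positive, so the graph is connected.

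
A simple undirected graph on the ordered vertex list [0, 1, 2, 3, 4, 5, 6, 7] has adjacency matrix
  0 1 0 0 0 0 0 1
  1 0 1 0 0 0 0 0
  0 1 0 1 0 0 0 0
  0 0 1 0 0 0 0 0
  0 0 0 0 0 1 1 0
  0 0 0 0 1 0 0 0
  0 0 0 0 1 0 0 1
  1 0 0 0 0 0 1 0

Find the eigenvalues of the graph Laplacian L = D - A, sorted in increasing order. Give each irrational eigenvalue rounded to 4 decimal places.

[0, 0.1522, 0.5858, 1.2346, 2, 2.7654, 3.4142, 3.8478]

Reading degrees in the order [0, 1, 2, 3, 4, 5, 6, 7] gives [2, 2, 2, 1, 2, 1, 2, 2]; set D = diag(2, 2, 2, 1, 2, 1, 2, 2) and form L = D - A. L is symmetric positive semidefinite, so every eigenvalue is real and nonnegative. There is one zero in the spectrum, matching the 1 component.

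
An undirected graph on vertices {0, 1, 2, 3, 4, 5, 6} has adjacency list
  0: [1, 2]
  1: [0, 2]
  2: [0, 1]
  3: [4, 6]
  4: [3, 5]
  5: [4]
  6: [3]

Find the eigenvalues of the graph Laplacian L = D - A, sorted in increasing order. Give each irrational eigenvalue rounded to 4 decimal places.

Reading degrees in the order [0, 1, 2, 3, 4, 5, 6] gives [2, 2, 2, 2, 2, 1, 1]; set D = diag(2, 2, 2, 2, 2, 1, 1) and form L = D - A. Diagonalising L (or applying a numerical eigensolver to the 7x7 matrix) gives the spectrum above. The 2 zero eigenvalues correspond to the 2 connected components. There are 2 zeros in the spectrum, matching the 2 components.

[0, 0, 0.5858, 2, 3, 3, 3.4142]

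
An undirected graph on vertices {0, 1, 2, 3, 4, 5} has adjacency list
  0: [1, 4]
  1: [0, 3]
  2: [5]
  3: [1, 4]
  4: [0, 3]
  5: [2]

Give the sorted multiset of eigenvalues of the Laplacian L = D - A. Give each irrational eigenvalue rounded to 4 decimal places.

[0, 0, 2, 2, 2, 4]

Each diagonal entry of L is the vertex degree and each off-diagonal entry is -1 where an edge is present, 0 otherwise; in the order [0, 1, 2, 3, 4, 5] the diagonal is [2, 2, 1, 2, 2, 1]. Diagonalising L (or applying a numerical eigensolver to the 6x6 matrix) gives the spectrum above. The 2 zero eigenvalues correspond to the 2 connected components. The eigenvalues sum to 10, which equals trace(L) = 2|E|. There are 2 zeros in the spectrum, matching the 2 components.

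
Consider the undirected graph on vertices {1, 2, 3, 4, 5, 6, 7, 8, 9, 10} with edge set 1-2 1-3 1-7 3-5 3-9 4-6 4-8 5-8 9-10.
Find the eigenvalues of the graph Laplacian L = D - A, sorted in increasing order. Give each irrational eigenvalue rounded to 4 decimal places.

With the vertex order [1, 2, 3, 4, 5, 6, 7, 8, 9, 10], the degrees are [3, 1, 3, 2, 2, 1, 1, 2, 2, 1], giving D = diag(3, 1, 3, 2, 2, 1, 1, 2, 2, 1) and L = D - A. L is symmetric positive semidefinite, so every eigenvalue is real and nonnegative. There is one zero in the spectrum, matching the 1 component.

[0, 0.1566, 0.3280, 0.8452, 1, 1.7534, 2.4520, 3.1820, 3.5756, 4.7070]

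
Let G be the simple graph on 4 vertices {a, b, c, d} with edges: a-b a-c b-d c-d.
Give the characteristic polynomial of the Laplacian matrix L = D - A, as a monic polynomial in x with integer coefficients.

x^4 - 8x^3 + 20x^2 - 16x

Each diagonal entry of L is the vertex degree and each off-diagonal entry is -1 where an edge is present, 0 otherwise; in the order [a, b, c, d] the diagonal is [2, 2, 2, 2]. Computing det(xI - L) by cofactor expansion (or equivalently via sum-over-permutations) gives x^4 - 8x^3 + 20x^2 - 16x. The constant term is 0 because L is singular (the all-ones vector lies in its kernel). There is one zero in the spectrum, matching the 1 component. By the matrix-tree theorem the graph has (1/4) * product of the nonzero eigenvalues = 4 spanning trees.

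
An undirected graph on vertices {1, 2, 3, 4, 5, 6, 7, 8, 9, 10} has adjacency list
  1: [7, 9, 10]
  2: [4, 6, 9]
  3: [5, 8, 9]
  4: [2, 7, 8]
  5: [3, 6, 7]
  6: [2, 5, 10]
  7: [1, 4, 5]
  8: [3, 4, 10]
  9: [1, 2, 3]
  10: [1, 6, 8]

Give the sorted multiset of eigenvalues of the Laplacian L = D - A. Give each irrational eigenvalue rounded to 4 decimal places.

[0, 2, 2, 2, 2, 2, 5, 5, 5, 5]

Each diagonal entry of L is the vertex degree and each off-diagonal entry is -1 where an edge is present, 0 otherwise; in the order [1, 2, 3, 4, 5, 6, 7, 8, 9, 10] the diagonal is [3, 3, 3, 3, 3, 3, 3, 3, 3, 3]. L is symmetric positive semidefinite, so every eigenvalue is real and nonnegative. The single zero eigenvalue shows the graph is connected. By the matrix-tree theorem the graph has (1/10) * product of the nonzero eigenvalues = 2000 spanning trees. There is one zero in the spectrum, matching the 1 component.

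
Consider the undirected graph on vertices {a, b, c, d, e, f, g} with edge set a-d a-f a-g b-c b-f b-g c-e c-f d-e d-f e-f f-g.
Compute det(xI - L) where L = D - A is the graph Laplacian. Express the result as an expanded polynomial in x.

Each diagonal entry of L is the vertex degree and each off-diagonal entry is -1 where an edge is present, 0 otherwise; in the order [a, b, c, d, e, f, g] the diagonal is [3, 3, 3, 3, 3, 6, 3]. L has integer entries, so p(x) = det(xI - L) has integer coefficients. Expanding the determinant yields x^7 - 24x^6 + 231x^5 - 1140x^4 + 3036x^3 - 4128x^2 + 2240x. Since p(0) = det(-L) = 0, x divides p(x). The largest eigenvalue, 7, is at most the vertex count 7.

x^7 - 24x^6 + 231x^5 - 1140x^4 + 3036x^3 - 4128x^2 + 2240x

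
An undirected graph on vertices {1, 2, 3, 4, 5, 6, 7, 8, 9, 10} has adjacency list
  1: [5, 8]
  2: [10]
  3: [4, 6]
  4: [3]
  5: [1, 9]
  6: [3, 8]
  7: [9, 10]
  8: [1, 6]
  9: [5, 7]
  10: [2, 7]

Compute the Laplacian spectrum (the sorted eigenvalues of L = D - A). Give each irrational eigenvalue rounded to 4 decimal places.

With the vertex order [1, 2, 3, 4, 5, 6, 7, 8, 9, 10], the degrees are [2, 1, 2, 1, 2, 2, 2, 2, 2, 2], giving D = diag(2, 1, 2, 1, 2, 2, 2, 2, 2, 2) and L = D - A. Diagonalising L (or applying a numerical eigensolver to the 10x10 matrix) gives the spectrum above. The single zero eigenvalue shows the graph is connected. The largest eigenvalue, 3.9021, is at most the vertex count 10. There is one zero in the spectrum, matching the 1 component.

[0, 0.0979, 0.3820, 0.8244, 1.3820, 2, 2.6180, 3.1756, 3.6180, 3.9021]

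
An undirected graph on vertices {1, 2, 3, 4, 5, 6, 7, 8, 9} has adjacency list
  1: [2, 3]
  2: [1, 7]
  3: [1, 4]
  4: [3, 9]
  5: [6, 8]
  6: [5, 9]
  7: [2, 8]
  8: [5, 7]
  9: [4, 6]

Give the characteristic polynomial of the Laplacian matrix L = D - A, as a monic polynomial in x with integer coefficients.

Each diagonal entry of L is the vertex degree and each off-diagonal entry is -1 where an edge is present, 0 otherwise; in the order [1, 2, 3, 4, 5, 6, 7, 8, 9] the diagonal is [2, 2, 2, 2, 2, 2, 2, 2, 2]. Computing det(xI - L) by cofactor expansion (or equivalently via sum-over-permutations) gives x^9 - 18x^8 + 135x^7 - 546x^6 + 1287x^5 - 1782x^4 + 1386x^3 - 540x^2 + 81x. Since p(0) = det(-L) = 0, x divides p(x). By the matrix-tree theorem the graph has (1/9) * product of the nonzero eigenvalues = 9 spanning trees.

x^9 - 18x^8 + 135x^7 - 546x^6 + 1287x^5 - 1782x^4 + 1386x^3 - 540x^2 + 81x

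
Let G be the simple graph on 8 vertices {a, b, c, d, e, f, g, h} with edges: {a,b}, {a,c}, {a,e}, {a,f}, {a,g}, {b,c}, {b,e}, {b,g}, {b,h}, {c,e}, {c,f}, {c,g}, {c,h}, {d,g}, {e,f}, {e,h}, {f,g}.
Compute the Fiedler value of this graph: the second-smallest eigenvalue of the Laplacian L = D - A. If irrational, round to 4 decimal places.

Reading degrees in the order [a, b, c, d, e, f, g, h] gives [5, 5, 6, 1, 5, 4, 5, 3]; set D = diag(5, 5, 6, 1, 5, 4, 5, 3) and form L = D - A. The smallest Laplacian eigenvalue is always 0. The next one, lambda_2 = 0.9065, measures how hard the graph is to disconnect: larger values mean better connectivity.

0.9065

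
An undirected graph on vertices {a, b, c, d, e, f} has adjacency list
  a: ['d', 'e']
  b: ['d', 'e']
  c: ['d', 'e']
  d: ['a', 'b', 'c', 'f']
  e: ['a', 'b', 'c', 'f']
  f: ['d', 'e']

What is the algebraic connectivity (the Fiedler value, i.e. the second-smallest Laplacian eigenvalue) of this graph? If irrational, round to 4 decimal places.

Each diagonal entry of L is the vertex degree and each off-diagonal entry is -1 where an edge is present, 0 otherwise; in the order [a, b, c, d, e, f] the diagonal is [2, 2, 2, 4, 4, 2]. The smallest Laplacian eigenvalue is always 0. The next one, lambda_2 = 2, measures how hard the graph is to disconnect: larger values mean better connectivity. The eigenvalues sum to 16, which equals trace(L) = 2|E|.

2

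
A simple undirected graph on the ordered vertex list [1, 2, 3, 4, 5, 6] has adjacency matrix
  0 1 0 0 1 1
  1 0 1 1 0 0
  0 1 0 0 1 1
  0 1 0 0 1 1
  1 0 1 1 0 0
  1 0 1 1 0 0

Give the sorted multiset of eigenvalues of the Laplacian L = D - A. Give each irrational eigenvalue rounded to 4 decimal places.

[0, 3, 3, 3, 3, 6]

Each diagonal entry of L is the vertex degree and each off-diagonal entry is -1 where an edge is present, 0 otherwise; in the order [1, 2, 3, 4, 5, 6] the diagonal is [3, 3, 3, 3, 3, 3]. Since every row of L sums to 0, the all-ones vector is in the kernel and 0 is an eigenvalue.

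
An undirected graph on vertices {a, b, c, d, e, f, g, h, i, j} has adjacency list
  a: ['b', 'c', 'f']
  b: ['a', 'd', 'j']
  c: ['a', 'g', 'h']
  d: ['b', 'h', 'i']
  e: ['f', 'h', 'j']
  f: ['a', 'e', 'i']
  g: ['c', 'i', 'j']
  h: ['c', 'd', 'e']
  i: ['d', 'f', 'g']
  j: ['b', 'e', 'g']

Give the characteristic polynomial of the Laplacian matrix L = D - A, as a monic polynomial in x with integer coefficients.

Reading degrees in the order [a, b, c, d, e, f, g, h, i, j] gives [3, 3, 3, 3, 3, 3, 3, 3, 3, 3]; set D = diag(3, 3, 3, 3, 3, 3, 3, 3, 3, 3) and form L = D - A. L has integer entries, so p(x) = det(xI - L) has integer coefficients. Expanding the determinant yields x^10 - 30x^9 + 390x^8 - 2880x^7 + 13305x^6 - 39882x^5 + 77640x^4 - 94800x^3 + 66000x^2 - 20000x. Since p(0) = det(-L) = 0, x divides p(x). By the matrix-tree theorem the graph has (1/10) * product of the nonzero eigenvalues = 2000 spanning trees.

x^10 - 30x^9 + 390x^8 - 2880x^7 + 13305x^6 - 39882x^5 + 77640x^4 - 94800x^3 + 66000x^2 - 20000x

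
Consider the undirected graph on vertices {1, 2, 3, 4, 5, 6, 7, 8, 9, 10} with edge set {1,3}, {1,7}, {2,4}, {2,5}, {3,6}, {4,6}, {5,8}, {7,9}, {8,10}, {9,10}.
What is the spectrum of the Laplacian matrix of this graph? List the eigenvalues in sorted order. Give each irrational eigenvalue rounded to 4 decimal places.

Each diagonal entry of L is the vertex degree and each off-diagonal entry is -1 where an edge is present, 0 otherwise; in the order [1, 2, 3, 4, 5, 6, 7, 8, 9, 10] the diagonal is [2, 2, 2, 2, 2, 2, 2, 2, 2, 2]. Since every row of L sums to 0, the all-ones vector is in the kernel and 0 is an eigenvalue. There is one zero in the spectrum, matching the 1 component.

[0, 0.3820, 0.3820, 1.3820, 1.3820, 2.6180, 2.6180, 3.6180, 3.6180, 4]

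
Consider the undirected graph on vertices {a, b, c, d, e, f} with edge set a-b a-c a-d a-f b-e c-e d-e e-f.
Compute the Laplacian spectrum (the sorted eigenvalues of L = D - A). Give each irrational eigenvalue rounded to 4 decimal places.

Reading degrees in the order [a, b, c, d, e, f] gives [4, 2, 2, 2, 4, 2]; set D = diag(4, 2, 2, 2, 4, 2) and form L = D - A. L is symmetric positive semidefinite, so every eigenvalue is real and nonnegative. The single zero eigenvalue shows the graph is connected. There is one zero in the spectrum, matching the 1 component.

[0, 2, 2, 2, 4, 6]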